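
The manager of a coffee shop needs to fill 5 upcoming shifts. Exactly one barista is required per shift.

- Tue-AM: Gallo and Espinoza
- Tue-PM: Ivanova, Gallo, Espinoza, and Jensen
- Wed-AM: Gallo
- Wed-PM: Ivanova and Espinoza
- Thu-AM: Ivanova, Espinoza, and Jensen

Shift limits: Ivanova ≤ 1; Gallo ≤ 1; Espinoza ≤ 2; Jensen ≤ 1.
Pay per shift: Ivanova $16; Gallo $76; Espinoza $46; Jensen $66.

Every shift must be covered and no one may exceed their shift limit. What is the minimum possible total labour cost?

Wed-AM can only be covered by Gallo, so that assignment is forced.
Picking the cheapest available barista for each shift independently would cost $170, but that ignores the shift limits.
An optimal schedule: Tue-AM→Espinoza, Tue-PM→Jensen, Wed-AM→Gallo, Wed-PM→Ivanova, Thu-AM→Espinoza.
Total: 46 + 66 + 76 + 16 + 46 = $250.

$250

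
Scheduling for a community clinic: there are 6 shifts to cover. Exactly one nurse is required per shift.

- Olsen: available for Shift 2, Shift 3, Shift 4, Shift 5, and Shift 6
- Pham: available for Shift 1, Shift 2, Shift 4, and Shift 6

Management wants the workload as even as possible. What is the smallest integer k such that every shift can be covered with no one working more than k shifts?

With 2 nurses and 6 worker-slots to fill, someone must work at least ⌈6/2⌉ = 3 shifts, so k ≥ 3.
k = 3 works: Shift 1→Pham, Shift 2→Olsen, Shift 3→Olsen, Shift 4→Pham, Shift 5→Olsen, Shift 6→Pham.
Loads: Olsen 3, Pham 3 — all ≤ 3.

3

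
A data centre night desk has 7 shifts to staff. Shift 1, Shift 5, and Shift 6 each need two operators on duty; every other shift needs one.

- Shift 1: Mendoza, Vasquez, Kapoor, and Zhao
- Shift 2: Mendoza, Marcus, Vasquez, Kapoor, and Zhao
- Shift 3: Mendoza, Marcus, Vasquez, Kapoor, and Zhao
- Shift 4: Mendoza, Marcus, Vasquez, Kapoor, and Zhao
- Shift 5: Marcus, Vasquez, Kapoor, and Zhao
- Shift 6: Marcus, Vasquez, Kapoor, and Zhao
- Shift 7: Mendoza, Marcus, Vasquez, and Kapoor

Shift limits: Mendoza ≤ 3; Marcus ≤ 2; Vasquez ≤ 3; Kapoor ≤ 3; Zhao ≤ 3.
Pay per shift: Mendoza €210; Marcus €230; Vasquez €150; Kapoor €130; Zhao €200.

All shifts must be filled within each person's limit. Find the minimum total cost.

€1650

Picking the cheapest available operator for each shift independently would cost €1360, but that ignores the shift limits.
An optimal schedule: Shift 1→Zhao+Mendoza, Shift 2→Kapoor, Shift 3→Kapoor, Shift 4→Vasquez, Shift 5→Vasquez+Zhao, Shift 6→Vasquez+Zhao, Shift 7→Kapoor.
Total: 200 + 210 + 130 + 130 + 150 + 150 + 200 + 150 + 200 + 130 = €1650.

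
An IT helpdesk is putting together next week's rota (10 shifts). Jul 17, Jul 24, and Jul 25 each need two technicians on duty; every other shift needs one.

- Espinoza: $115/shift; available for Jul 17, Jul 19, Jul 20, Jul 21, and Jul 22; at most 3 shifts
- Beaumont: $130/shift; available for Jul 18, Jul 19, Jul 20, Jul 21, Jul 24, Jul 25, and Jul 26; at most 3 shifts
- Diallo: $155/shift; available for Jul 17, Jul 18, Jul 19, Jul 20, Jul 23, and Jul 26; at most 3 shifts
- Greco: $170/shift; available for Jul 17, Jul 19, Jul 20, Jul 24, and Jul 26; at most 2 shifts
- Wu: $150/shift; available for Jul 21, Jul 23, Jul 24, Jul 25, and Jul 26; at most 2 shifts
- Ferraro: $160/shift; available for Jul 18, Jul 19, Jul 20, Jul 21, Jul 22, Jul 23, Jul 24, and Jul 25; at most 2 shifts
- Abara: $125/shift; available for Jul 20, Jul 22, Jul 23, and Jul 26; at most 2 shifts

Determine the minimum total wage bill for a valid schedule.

Picking the cheapest available technician for each shift independently would cost $1670, but that ignores the shift limits.
An optimal schedule: Jul 17→Espinoza+Diallo, Jul 18→Beaumont, Jul 19→Diallo, Jul 20→Diallo, Jul 21→Espinoza, Jul 22→Espinoza, Jul 23→Abara, Jul 24→Beaumont+Wu, Jul 25→Beaumont+Wu, Jul 26→Abara.
Total: 115 + 155 + 130 + 155 + 155 + 115 + 115 + 125 + 130 + 150 + 130 + 150 + 125 = $1750.

$1750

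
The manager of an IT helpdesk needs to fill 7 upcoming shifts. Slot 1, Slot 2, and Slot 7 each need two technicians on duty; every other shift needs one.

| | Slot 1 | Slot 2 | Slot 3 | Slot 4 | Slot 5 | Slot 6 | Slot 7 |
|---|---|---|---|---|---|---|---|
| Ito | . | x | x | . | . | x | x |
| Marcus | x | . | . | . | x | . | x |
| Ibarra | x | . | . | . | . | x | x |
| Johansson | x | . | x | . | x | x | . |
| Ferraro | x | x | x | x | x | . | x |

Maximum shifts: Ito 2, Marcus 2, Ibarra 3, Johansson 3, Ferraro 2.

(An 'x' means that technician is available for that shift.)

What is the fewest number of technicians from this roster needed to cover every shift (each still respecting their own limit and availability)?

4

10 slots to fill and no one can take more than 3, so at least ⌈10/3⌉ = 4 technicians are needed.
Ito, Ibarra, Johansson, and Ferraro alone can cover everything: Slot 1→Ibarra+Johansson, Slot 2→Ito+Ferraro, Slot 3→Johansson, Slot 4→Ferraro, Slot 5→Johansson, Slot 6→Ibarra, Slot 7→Ito+Ibarra.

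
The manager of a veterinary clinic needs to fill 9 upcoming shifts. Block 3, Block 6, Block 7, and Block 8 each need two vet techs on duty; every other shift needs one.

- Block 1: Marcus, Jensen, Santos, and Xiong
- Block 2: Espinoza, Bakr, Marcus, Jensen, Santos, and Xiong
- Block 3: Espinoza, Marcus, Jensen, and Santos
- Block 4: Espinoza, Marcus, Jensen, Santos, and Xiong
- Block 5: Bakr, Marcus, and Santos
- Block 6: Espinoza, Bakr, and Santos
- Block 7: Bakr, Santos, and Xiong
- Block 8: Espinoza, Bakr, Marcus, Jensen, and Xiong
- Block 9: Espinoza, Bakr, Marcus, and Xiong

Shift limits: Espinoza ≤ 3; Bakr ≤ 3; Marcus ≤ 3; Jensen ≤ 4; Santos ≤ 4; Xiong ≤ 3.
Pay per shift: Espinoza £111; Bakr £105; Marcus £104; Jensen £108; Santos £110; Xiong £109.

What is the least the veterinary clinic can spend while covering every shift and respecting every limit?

Picking the cheapest available vet tech for each shift independently would cost £1370, but that ignores the shift limits.
An optimal schedule: Block 1→Marcus, Block 2→Jensen, Block 3→Marcus+Jensen, Block 4→Jensen, Block 5→Marcus, Block 6→Bakr+Santos, Block 7→Bakr+Xiong, Block 8→Jensen+Xiong, Block 9→Bakr.
Total: 104 + 108 + 104 + 108 + 108 + 104 + 105 + 110 + 105 + 109 + 108 + 109 + 105 = £1387.

£1387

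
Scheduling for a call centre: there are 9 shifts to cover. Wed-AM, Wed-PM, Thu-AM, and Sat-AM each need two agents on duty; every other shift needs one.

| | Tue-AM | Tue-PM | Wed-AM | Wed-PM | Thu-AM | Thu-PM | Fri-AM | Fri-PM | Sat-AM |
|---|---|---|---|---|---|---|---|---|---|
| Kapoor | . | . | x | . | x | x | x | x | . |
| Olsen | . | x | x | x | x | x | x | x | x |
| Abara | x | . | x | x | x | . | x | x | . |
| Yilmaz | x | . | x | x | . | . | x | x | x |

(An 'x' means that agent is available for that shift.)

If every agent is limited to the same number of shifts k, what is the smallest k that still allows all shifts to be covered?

With 4 agents and 13 worker-slots to fill, someone must work at least ⌈13/4⌉ = 4 shifts, so k ≥ 4.
k = 4 works: Tue-AM→Abara, Tue-PM→Olsen, Wed-AM→Abara+Yilmaz, Wed-PM→Olsen+Abara, Thu-AM→Kapoor+Olsen, Thu-PM→Kapoor, Fri-AM→Kapoor, Fri-PM→Kapoor, Sat-AM→Olsen+Yilmaz.
Loads: Kapoor 4, Olsen 4, Abara 3, Yilmaz 2 — all ≤ 4.

4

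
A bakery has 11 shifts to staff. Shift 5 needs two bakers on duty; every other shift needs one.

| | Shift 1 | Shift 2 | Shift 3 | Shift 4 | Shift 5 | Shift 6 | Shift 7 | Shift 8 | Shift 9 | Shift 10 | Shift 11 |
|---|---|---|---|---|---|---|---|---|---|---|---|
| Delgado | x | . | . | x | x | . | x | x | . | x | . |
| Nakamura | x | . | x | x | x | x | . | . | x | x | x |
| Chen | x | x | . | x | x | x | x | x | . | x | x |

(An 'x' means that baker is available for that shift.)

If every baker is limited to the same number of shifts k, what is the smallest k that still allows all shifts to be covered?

With 3 bakers and 12 worker-slots to fill, someone must work at least ⌈12/3⌉ = 4 shifts, so k ≥ 4.
k = 4 works: Shift 1→Delgado, Shift 2→Chen, Shift 3→Nakamura, Shift 4→Chen, Shift 5→Delgado+Chen, Shift 6→Nakamura, Shift 7→Delgado, Shift 8→Delgado, Shift 9→Nakamura, Shift 10→Chen, Shift 11→Nakamura.
Loads: Delgado 4, Nakamura 4, Chen 4 — all ≤ 4.

4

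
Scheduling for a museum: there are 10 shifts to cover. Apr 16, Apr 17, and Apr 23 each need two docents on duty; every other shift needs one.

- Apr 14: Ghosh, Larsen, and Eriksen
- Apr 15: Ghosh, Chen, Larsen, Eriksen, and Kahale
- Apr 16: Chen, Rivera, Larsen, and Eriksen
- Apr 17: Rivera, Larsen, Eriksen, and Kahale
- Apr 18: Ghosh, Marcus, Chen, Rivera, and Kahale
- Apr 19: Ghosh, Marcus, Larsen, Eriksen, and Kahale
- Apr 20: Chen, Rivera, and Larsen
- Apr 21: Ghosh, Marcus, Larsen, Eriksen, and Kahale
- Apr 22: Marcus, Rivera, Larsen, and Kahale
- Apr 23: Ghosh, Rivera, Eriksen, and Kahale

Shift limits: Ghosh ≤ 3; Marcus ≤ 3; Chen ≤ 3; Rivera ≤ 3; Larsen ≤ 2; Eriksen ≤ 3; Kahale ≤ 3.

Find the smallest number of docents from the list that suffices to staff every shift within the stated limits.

5

13 slots to fill and no one can take more than 3, so at least ⌈13/3⌉ = 5 docents are needed.
Ghosh, Marcus, Chen, Rivera, and Larsen alone can cover everything: Apr 14→Ghosh, Apr 15→Ghosh, Apr 16→Chen+Rivera, Apr 17→Rivera+Larsen, Apr 18→Chen, Apr 19→Marcus, Apr 20→Chen, Apr 21→Marcus, Apr 22→Marcus, Apr 23→Ghosh+Rivera.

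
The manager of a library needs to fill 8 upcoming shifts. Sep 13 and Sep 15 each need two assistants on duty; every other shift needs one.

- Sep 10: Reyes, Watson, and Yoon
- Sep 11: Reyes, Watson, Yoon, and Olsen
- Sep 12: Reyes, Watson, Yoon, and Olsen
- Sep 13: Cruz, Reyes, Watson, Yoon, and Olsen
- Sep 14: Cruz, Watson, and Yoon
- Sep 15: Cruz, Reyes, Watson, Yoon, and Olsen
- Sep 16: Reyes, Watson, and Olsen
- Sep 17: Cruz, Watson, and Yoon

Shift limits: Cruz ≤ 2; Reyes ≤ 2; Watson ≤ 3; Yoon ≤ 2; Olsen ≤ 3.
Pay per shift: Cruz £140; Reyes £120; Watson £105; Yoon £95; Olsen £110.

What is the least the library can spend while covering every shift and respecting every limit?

£1075

Picking the cheapest available assistant for each shift independently would cost £980, but that ignores the shift limits.
An optimal schedule: Sep 10→Yoon, Sep 11→Watson, Sep 12→Olsen, Sep 13→Olsen+Reyes, Sep 14→Yoon, Sep 15→Olsen+Reyes, Sep 16→Watson, Sep 17→Watson.
Total: 95 + 105 + 110 + 110 + 120 + 95 + 110 + 120 + 105 + 105 = £1075.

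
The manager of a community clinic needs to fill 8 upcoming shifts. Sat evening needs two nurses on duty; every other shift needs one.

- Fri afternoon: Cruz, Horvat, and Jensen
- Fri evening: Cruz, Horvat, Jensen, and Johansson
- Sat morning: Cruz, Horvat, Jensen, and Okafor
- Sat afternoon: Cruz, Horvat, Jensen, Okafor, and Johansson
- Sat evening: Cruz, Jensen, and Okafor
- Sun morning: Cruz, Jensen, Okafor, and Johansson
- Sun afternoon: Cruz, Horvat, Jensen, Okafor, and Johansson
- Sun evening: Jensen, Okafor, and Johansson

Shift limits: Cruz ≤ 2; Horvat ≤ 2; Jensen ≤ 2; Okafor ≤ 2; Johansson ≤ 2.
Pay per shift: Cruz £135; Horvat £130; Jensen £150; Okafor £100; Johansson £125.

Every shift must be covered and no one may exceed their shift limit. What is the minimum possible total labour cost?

£1130

Picking the cheapest available nurse for each shift independently would cost £990, but that ignores the shift limits.
An optimal schedule: Fri afternoon→Horvat, Fri evening→Johansson, Sat morning→Horvat, Sat afternoon→Cruz, Sat evening→Okafor+Cruz, Sun morning→Johansson, Sun afternoon→Jensen, Sun evening→Okafor.
Total: 130 + 125 + 130 + 135 + 100 + 135 + 125 + 150 + 100 = £1130.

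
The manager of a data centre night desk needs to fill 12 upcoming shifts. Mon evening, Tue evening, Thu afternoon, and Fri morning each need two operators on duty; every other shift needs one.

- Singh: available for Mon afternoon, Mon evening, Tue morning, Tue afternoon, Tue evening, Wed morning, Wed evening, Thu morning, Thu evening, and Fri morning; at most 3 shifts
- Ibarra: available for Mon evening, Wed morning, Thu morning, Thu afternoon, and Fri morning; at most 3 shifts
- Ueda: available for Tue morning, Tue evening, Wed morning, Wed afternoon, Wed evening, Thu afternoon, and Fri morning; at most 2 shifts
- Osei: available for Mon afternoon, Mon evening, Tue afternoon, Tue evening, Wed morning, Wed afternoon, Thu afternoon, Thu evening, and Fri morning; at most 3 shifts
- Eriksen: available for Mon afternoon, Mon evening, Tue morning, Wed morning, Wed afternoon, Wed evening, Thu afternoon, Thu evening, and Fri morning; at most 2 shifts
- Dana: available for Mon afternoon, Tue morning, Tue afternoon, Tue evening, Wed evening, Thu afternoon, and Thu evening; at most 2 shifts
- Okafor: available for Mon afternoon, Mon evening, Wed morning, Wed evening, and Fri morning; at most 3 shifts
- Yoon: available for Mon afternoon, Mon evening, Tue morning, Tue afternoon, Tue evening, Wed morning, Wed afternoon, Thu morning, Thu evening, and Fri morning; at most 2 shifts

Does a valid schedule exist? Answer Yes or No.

One valid schedule: Mon afternoon→Osei, Mon evening→Ibarra+Eriksen, Tue morning→Singh, Tue afternoon→Singh, Tue evening→Osei+Dana, Wed morning→Ibarra, Wed afternoon→Ueda, Wed evening→Ueda, Thu morning→Singh, Thu afternoon→Ibarra+Eriksen, Thu evening→Osei, Fri morning→Okafor+Yoon.
Loads: Singh 3/3, Ibarra 3/3, Ueda 2/2, Osei 3/3, Eriksen 2/2, Dana 1/2, Okafor 1/3, Yoon 1/2 — all within limits.

Yes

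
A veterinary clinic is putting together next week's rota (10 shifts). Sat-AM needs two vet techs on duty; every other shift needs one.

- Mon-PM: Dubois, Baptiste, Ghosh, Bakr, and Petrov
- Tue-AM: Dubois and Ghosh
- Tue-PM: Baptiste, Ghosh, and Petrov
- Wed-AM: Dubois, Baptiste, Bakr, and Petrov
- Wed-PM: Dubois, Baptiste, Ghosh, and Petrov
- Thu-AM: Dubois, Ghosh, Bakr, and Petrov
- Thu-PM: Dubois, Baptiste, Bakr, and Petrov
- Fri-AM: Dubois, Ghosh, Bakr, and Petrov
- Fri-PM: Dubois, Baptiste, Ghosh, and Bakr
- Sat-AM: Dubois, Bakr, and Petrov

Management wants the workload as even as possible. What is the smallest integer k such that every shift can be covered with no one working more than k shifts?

3

With 5 vet techs and 11 worker-slots to fill, someone must work at least ⌈11/5⌉ = 3 shifts, so k ≥ 3.
k = 3 works: Mon-PM→Bakr, Tue-AM→Dubois, Tue-PM→Baptiste, Wed-AM→Dubois, Wed-PM→Baptiste, Thu-AM→Ghosh, Thu-PM→Baptiste, Fri-AM→Ghosh, Fri-PM→Ghosh, Sat-AM→Dubois+Bakr.
Loads: Dubois 3, Baptiste 3, Ghosh 3, Bakr 2, Petrov 0 — all ≤ 3.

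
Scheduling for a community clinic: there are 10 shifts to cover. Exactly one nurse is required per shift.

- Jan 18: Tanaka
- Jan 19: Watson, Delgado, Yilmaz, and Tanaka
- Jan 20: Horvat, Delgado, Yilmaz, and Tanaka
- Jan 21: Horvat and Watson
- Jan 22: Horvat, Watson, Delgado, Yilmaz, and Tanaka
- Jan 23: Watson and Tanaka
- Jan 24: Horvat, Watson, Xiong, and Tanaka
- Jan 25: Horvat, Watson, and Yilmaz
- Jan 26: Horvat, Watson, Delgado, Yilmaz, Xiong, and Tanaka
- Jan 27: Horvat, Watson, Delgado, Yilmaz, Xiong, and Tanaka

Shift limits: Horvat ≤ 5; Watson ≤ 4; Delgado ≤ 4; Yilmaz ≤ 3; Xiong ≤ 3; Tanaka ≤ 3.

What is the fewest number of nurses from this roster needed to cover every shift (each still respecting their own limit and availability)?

10 slots to fill and no one can take more than 5, so at least ⌈10/5⌉ = 2 nurses are needed.
Any 2 nurses together have capacity at most 5+4 = 9 < 10 slots, so 2 can never suffice.
Horvat, Watson, and Tanaka alone can cover everything: Jan 18→Tanaka, Jan 19→Watson, Jan 20→Horvat, Jan 21→Horvat, Jan 22→Horvat, Jan 23→Watson, Jan 24→Horvat, Jan 25→Horvat, Jan 26→Watson, Jan 27→Watson.

3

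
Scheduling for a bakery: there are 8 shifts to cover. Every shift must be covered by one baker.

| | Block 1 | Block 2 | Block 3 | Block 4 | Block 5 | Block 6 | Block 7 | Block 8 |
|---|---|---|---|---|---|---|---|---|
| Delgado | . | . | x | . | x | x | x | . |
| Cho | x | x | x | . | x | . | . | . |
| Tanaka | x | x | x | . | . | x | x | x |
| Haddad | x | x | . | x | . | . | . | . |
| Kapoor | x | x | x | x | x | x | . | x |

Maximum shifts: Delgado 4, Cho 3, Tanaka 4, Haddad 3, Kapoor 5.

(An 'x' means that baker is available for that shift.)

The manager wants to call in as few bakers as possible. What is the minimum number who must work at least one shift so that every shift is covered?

2

8 slots to fill and no one can take more than 5, so at least ⌈8/5⌉ = 2 bakers are needed.
Delgado and Kapoor alone can cover everything: Block 1→Kapoor, Block 2→Kapoor, Block 3→Delgado, Block 4→Kapoor, Block 5→Delgado, Block 6→Delgado, Block 7→Delgado, Block 8→Kapoor.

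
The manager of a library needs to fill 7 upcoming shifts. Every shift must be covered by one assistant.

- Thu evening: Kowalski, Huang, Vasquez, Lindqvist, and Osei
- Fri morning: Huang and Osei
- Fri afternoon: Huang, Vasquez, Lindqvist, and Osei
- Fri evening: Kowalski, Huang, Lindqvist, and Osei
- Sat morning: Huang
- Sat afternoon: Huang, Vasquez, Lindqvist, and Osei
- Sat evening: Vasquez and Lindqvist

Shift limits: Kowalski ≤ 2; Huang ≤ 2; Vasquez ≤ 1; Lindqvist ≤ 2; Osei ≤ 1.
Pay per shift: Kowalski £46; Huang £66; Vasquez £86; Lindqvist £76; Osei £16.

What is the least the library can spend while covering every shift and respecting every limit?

Sat morning can only be covered by Huang, so that assignment is forced.
Picking the cheapest available assistant for each shift independently would cost £222, but that ignores the shift limits.
An optimal schedule: Thu evening→Kowalski, Fri morning→Osei, Fri afternoon→Huang, Fri evening→Kowalski, Sat morning→Huang, Sat afternoon→Lindqvist, Sat evening→Lindqvist.
Total: 46 + 16 + 66 + 46 + 66 + 76 + 76 = £392.

£392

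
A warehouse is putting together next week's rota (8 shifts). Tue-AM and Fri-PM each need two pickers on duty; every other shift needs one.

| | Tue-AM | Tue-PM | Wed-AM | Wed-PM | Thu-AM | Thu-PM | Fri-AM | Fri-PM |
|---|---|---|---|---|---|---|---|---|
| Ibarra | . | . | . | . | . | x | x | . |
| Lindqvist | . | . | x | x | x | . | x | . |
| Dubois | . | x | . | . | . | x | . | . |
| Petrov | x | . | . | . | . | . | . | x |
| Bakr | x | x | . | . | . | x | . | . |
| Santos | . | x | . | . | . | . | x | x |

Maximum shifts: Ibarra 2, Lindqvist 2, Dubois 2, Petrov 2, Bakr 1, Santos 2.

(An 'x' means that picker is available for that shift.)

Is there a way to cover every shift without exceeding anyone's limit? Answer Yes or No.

No

Total capacity is 11 and 10 slots are needed, so capacity alone doesn't rule it out.
Shifts {Wed-AM, Wed-PM, Thu-AM} need 3 worker-slots in total, but the pickers available for any of those shifts (Lindqvist) can supply at most 2 among them. So no valid schedule exists.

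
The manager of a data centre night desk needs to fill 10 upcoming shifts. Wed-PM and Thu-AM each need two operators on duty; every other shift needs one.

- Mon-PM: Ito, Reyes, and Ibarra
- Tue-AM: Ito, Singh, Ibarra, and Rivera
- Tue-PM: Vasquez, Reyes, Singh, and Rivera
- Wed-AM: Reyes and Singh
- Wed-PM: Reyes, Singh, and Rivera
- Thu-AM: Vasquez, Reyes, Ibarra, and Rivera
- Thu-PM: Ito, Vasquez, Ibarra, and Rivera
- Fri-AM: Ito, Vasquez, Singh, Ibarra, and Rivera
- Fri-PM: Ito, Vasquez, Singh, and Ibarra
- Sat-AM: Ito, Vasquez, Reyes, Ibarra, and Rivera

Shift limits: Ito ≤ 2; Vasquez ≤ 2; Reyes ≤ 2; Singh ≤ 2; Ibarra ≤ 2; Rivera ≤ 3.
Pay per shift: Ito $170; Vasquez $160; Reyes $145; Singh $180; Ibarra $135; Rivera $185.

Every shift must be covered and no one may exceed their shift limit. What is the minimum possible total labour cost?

$1950

Picking the cheapest available operator for each shift independently would cost $1705, but that ignores the shift limits.
An optimal schedule: Mon-PM→Ito, Tue-AM→Ito, Tue-PM→Vasquez, Wed-AM→Reyes, Wed-PM→Reyes+Singh, Thu-AM→Ibarra+Rivera, Thu-PM→Vasquez, Fri-AM→Ibarra, Fri-PM→Singh, Sat-AM→Rivera.
Total: 170 + 170 + 160 + 145 + 145 + 180 + 135 + 185 + 160 + 135 + 180 + 185 = $1950.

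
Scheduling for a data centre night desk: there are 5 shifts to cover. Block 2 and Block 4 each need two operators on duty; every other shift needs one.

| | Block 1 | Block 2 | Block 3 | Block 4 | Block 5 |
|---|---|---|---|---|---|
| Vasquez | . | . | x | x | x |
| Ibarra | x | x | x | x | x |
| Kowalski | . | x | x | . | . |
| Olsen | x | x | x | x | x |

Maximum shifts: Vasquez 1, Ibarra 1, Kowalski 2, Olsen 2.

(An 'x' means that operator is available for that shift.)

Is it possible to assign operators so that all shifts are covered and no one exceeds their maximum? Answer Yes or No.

Shifts {Block 1, Block 2, Block 4, Block 5} need 6 worker-slots in total, but the operators available for any of those shifts (Vasquez, Ibarra, Kowalski, and Olsen) can supply at most 5 among them. So no valid schedule exists.

No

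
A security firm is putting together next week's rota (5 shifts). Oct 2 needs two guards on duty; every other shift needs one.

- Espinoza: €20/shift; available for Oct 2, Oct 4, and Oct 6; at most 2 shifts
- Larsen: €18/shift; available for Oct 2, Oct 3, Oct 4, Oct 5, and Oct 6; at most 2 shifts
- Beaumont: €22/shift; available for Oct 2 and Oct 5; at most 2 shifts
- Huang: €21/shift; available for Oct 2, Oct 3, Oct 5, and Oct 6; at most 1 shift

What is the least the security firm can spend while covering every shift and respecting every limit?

€119

Picking the cheapest available guard for each shift independently would cost €110, but that ignores the shift limits.
An optimal schedule: Oct 2→Beaumont+Huang, Oct 3→Larsen, Oct 4→Espinoza, Oct 5→Larsen, Oct 6→Espinoza.
Total: 22 + 21 + 18 + 20 + 18 + 20 = €119.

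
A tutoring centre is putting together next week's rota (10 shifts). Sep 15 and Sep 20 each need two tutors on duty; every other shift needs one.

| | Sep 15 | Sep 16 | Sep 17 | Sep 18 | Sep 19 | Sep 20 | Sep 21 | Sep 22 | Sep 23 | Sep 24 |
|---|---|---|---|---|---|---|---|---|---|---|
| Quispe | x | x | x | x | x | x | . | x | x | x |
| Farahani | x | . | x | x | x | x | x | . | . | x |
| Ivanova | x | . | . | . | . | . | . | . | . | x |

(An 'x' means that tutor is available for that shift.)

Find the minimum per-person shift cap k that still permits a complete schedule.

With 3 tutors and 12 worker-slots to fill, someone must work at least ⌈12/3⌉ = 4 shifts, so k ≥ 4.
k = 4 is infeasible (exhaustive check).
k = 5 works: Sep 15→Farahani+Ivanova, Sep 16→Quispe, Sep 17→Quispe, Sep 18→Farahani, Sep 19→Farahani, Sep 20→Quispe+Farahani, Sep 21→Farahani, Sep 22→Quispe, Sep 23→Quispe, Sep 24→Ivanova.
Loads: Quispe 5, Farahani 5, Ivanova 2 — all ≤ 5.

5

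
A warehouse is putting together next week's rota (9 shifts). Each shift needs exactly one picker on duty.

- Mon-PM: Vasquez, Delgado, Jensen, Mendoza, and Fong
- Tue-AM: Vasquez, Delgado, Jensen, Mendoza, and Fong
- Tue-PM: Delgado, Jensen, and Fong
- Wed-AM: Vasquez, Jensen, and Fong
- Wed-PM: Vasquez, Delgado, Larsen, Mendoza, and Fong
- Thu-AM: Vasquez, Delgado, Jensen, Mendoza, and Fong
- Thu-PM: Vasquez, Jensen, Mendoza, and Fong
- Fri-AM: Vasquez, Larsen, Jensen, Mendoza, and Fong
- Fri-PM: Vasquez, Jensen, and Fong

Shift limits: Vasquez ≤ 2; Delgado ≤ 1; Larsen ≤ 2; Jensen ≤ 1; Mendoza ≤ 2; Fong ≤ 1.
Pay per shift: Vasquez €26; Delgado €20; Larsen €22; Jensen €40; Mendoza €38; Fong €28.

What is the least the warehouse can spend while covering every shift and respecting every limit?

€260

Picking the cheapest available picker for each shift independently would cost €200, but that ignores the shift limits.
An optimal schedule: Mon-PM→Mendoza, Tue-AM→Mendoza, Tue-PM→Delgado, Wed-AM→Vasquez, Wed-PM→Larsen, Thu-AM→Fong, Thu-PM→Jensen, Fri-AM→Larsen, Fri-PM→Vasquez.
Total: 38 + 38 + 20 + 26 + 22 + 28 + 40 + 22 + 26 = €260.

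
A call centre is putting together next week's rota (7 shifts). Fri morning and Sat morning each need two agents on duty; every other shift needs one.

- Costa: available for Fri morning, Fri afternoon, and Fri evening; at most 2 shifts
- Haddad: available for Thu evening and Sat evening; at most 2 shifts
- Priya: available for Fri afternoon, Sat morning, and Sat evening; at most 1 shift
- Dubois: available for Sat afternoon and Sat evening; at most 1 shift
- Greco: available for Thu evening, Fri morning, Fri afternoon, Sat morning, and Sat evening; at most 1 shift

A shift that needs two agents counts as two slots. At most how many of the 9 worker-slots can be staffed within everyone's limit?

Total capacity across all agents is 2+2+1+1+1 = 7, and 9 slots are needed, so at most 7 can be filled.
An assignment achieving 7: Thu evening→Haddad, Fri morning→Costa+Greco, Fri evening→Costa, Sat morning→Priya, Sat afternoon→Dubois, Sat evening→Haddad.
Loads: Costa 2/2, Haddad 2/2, Priya 1/1, Dubois 1/1, Greco 1/1.

7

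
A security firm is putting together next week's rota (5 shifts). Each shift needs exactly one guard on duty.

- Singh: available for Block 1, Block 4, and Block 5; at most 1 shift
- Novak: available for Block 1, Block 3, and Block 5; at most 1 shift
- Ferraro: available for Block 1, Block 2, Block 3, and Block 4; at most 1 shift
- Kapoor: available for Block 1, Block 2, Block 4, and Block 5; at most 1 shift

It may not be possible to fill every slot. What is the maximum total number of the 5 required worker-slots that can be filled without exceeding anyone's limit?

Total capacity across all guards is 1+1+1+1 = 4, and 5 slots are needed, so at most 4 can be filled.
An assignment achieving 4: Block 2→Ferraro, Block 3→Novak, Block 4→Singh, Block 5→Kapoor.
Loads: Singh 1/1, Novak 1/1, Ferraro 1/1, Kapoor 1/1.

4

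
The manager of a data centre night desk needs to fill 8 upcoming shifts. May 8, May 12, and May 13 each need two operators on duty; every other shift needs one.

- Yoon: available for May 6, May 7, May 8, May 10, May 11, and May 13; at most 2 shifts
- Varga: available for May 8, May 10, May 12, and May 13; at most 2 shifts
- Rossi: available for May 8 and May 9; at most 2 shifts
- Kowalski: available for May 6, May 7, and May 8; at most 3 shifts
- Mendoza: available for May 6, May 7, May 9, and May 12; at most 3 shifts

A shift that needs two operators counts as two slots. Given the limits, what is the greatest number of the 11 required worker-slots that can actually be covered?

Total capacity across all operators is 2+2+2+3+3 = 12, and 11 slots are needed, so at most 11 can be filled.
Shifts {May 10, May 11, May 12, May 13} need 6 slots but only Yoon, Varga, and Mendoza are available for them, supplying at most 5 — so at least 1 slot must go unfilled.
An assignment achieving 10: May 6→Kowalski, May 7→Kowalski, May 8→Rossi+Kowalski, May 9→Rossi, May 10→Yoon, May 11→Yoon, May 12→Varga+Mendoza, May 13→Varga.
Loads: Yoon 2/2, Varga 2/2, Rossi 2/2, Kowalski 3/3, Mendoza 1/3.

10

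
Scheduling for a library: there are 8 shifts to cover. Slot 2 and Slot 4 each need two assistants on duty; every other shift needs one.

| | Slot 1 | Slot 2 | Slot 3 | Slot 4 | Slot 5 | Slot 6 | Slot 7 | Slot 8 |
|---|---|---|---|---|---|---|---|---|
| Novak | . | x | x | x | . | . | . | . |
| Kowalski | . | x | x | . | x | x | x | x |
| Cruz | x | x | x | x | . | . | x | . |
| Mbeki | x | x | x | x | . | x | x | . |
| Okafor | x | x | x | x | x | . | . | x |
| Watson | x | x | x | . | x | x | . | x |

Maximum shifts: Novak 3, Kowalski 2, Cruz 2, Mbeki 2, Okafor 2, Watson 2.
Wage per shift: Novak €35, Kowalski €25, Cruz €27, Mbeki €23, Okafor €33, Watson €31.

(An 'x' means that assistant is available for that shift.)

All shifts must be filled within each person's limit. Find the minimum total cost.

€278

Picking the cheapest available assistant for each shift independently would cost €240, but that ignores the shift limits.
An optimal schedule: Slot 1→Cruz, Slot 2→Watson+Okafor, Slot 3→Watson, Slot 4→Cruz+Okafor, Slot 5→Kowalski, Slot 6→Mbeki, Slot 7→Mbeki, Slot 8→Kowalski.
Total: 27 + 31 + 33 + 31 + 27 + 33 + 25 + 23 + 23 + 25 = €278.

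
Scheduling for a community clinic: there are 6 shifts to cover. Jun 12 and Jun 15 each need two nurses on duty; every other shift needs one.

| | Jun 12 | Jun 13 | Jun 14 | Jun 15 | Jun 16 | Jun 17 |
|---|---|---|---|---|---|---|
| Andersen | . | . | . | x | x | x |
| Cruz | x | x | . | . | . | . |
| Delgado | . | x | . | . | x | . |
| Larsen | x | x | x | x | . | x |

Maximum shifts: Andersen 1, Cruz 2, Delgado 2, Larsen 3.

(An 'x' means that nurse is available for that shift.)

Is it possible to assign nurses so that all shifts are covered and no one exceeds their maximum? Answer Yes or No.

Total capacity is 8 and 8 slots are needed, so capacity alone doesn't rule it out.
Shifts {Jun 12, Jun 14, Jun 15, Jun 17} need 6 worker-slots in total, but the nurses available for any of those shifts (Andersen, Cruz, and Larsen) can supply at most 5 among them. So no valid schedule exists.

No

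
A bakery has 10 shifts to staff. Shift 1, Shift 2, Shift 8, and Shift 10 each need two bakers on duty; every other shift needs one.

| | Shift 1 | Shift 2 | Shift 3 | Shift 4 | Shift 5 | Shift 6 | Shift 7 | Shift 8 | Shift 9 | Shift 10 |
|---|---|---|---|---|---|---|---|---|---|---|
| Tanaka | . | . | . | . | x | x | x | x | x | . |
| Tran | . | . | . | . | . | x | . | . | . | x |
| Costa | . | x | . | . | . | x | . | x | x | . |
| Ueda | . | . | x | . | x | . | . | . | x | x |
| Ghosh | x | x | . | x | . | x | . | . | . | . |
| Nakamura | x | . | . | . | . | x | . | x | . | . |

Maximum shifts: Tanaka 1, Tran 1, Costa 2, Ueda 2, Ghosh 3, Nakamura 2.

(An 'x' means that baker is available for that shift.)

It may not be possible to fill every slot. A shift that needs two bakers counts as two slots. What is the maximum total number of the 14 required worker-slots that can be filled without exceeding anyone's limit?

Total capacity across all bakers is 1+1+2+2+3+2 = 11, and 14 slots are needed, so at most 11 can be filled.
An assignment achieving 11: Shift 1→Ghosh+Nakamura, Shift 2→Costa+Ghosh, Shift 3→Ueda, Shift 4→Ghosh, Shift 5→Ueda, Shift 7→Tanaka, Shift 8→Costa+Nakamura, Shift 10→Tran.
Loads: Tanaka 1/1, Tran 1/1, Costa 2/2, Ueda 2/2, Ghosh 3/3, Nakamura 2/2.

11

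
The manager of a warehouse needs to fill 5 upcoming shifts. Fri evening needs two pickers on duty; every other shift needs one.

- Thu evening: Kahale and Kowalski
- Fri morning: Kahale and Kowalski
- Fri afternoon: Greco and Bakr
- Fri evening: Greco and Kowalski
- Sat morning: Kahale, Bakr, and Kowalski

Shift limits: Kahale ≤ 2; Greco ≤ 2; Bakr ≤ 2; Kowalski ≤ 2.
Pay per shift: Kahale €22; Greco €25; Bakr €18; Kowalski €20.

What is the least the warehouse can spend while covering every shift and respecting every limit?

€123

Fri evening can only be covered by Greco and Kowalski, so that assignment is forced.
Picking the cheapest available picker for each shift independently would cost €121, but that ignores the shift limits.
An optimal schedule: Thu evening→Kowalski, Fri morning→Kahale, Fri afternoon→Bakr, Fri evening→Kowalski+Greco, Sat morning→Bakr.
Total: 20 + 22 + 18 + 20 + 25 + 18 = €123.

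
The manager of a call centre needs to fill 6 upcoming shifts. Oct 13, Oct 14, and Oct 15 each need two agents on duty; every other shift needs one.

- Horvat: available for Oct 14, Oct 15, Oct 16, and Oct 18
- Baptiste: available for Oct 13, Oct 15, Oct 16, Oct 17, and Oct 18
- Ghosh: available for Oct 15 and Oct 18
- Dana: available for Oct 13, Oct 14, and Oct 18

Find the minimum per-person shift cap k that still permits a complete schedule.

3

With 4 agents and 9 worker-slots to fill, someone must work at least ⌈9/4⌉ = 3 shifts, so k ≥ 3.
k = 3 works: Oct 13→Baptiste+Dana, Oct 14→Horvat+Dana, Oct 15→Horvat+Baptiste, Oct 16→Horvat, Oct 17→Baptiste, Oct 18→Ghosh.
Loads: Horvat 3, Baptiste 3, Ghosh 1, Dana 2 — all ≤ 3.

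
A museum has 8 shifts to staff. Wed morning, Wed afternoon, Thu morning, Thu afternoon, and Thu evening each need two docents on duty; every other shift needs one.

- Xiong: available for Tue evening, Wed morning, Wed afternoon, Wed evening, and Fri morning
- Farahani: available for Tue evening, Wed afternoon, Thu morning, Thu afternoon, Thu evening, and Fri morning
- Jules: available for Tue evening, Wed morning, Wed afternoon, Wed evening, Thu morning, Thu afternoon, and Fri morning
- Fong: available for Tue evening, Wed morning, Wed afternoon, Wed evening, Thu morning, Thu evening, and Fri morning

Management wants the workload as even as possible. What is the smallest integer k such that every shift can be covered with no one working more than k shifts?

With 4 docents and 13 worker-slots to fill, someone must work at least ⌈13/4⌉ = 4 shifts, so k ≥ 4.
k = 4 works: Tue evening→Xiong, Wed morning→Xiong+Jules, Wed afternoon→Farahani+Jules, Wed evening→Xiong, Thu morning→Farahani+Jules, Thu afternoon→Farahani+Jules, Thu evening→Farahani+Fong, Fri morning→Xiong.
Loads: Xiong 4, Farahani 4, Jules 4, Fong 1 — all ≤ 4.

4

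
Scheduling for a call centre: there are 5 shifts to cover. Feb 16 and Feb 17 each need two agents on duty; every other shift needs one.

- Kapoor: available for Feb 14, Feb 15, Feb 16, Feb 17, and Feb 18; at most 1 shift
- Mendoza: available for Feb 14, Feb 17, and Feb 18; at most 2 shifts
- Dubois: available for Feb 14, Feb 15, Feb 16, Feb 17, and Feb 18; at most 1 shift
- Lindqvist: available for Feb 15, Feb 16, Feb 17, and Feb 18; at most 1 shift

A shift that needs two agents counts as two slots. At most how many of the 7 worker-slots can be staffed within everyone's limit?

5

Total capacity across all agents is 1+2+1+1 = 5, and 7 slots are needed, so at most 5 can be filled.
An assignment achieving 5: Feb 14→Kapoor, Feb 15→Dubois, Feb 16→Lindqvist, Feb 17→Mendoza, Feb 18→Mendoza.
Loads: Kapoor 1/1, Mendoza 2/2, Dubois 1/1, Lindqvist 1/1.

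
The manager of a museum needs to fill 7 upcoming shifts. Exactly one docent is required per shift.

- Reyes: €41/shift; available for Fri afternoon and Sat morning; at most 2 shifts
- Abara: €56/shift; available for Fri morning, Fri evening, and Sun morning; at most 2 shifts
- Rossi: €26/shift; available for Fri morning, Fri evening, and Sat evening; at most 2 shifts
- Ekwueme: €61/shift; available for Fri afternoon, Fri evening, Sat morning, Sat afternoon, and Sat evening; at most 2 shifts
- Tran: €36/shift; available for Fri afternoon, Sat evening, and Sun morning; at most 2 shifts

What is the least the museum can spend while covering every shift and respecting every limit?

€267

Sat afternoon can only be covered by Ekwueme, so that assignment is forced.
Picking the cheapest available docent for each shift independently would cost €252, but that ignores the shift limits.
An optimal schedule: Fri morning→Rossi, Fri afternoon→Reyes, Fri evening→Rossi, Sat morning→Reyes, Sat afternoon→Ekwueme, Sat evening→Tran, Sun morning→Tran.
Total: 26 + 41 + 26 + 41 + 61 + 36 + 36 = €267.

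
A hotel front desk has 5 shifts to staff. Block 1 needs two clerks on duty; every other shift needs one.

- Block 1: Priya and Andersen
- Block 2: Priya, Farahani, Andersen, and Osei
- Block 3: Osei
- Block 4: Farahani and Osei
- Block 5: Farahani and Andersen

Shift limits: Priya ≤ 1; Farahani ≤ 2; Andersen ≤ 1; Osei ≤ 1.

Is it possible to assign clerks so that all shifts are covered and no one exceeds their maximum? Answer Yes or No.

Shifts {Block 1, Block 2, Block 3, Block 4, Block 5} need 6 worker-slots in total, but the clerks available for any of those shifts (Priya, Farahani, Andersen, and Osei) can supply at most 5 among them. So no valid schedule exists.

No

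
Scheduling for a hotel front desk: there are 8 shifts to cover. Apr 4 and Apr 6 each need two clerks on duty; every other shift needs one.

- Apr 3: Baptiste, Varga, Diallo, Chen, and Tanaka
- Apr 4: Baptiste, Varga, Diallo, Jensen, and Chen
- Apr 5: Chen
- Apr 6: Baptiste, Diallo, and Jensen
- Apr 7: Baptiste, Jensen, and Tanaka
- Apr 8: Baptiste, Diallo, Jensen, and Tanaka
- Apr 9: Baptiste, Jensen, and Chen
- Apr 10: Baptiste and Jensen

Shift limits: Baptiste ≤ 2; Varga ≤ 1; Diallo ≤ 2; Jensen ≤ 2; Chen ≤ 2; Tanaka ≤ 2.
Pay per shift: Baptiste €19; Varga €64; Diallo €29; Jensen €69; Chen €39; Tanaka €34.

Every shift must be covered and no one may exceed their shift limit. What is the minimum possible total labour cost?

Apr 5 can only be covered by Chen, so that assignment is forced.
Picking the cheapest available clerk for each shift independently would cost €230, but that ignores the shift limits.
An optimal schedule: Apr 3→Tanaka, Apr 4→Varga+Jensen, Apr 5→Chen, Apr 6→Baptiste+Diallo, Apr 7→Tanaka, Apr 8→Diallo, Apr 9→Chen, Apr 10→Baptiste.
Total: 34 + 64 + 69 + 39 + 19 + 29 + 34 + 29 + 39 + 19 = €375.

€375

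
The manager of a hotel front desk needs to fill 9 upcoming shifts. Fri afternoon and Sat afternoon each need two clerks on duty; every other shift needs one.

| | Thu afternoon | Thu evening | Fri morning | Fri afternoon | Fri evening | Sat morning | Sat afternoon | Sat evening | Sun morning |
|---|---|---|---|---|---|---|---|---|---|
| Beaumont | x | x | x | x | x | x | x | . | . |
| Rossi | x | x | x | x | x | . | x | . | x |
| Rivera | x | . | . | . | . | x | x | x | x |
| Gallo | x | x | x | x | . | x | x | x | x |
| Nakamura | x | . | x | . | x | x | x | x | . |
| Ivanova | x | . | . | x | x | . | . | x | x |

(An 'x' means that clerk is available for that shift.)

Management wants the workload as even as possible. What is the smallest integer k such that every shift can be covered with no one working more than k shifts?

With 6 clerks and 11 worker-slots to fill, someone must work at least ⌈11/6⌉ = 2 shifts, so k ≥ 2.
k = 2 works: Thu afternoon→Nakamura, Thu evening→Beaumont, Fri morning→Beaumont, Fri afternoon→Gallo+Ivanova, Fri evening→Rossi, Sat morning→Rivera, Sat afternoon→Gallo+Nakamura, Sat evening→Rivera, Sun morning→Rossi.
Loads: Beaumont 2, Rossi 2, Rivera 2, Gallo 2, Nakamura 2, Ivanova 1 — all ≤ 2.

2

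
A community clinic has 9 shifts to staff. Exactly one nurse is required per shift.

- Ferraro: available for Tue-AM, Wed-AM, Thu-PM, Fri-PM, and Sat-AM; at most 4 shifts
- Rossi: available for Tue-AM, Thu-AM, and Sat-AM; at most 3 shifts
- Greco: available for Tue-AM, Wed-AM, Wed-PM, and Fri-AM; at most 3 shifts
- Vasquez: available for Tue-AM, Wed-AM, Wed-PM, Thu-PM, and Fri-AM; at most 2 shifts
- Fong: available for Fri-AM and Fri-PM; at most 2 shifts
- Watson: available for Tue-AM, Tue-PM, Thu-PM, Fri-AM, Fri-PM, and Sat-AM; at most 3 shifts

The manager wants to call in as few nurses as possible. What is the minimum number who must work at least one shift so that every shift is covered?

9 slots to fill and no one can take more than 4, so at least ⌈9/4⌉ = 3 nurses are needed.
Rossi, Greco, and Watson alone can cover everything: Tue-AM→Rossi, Tue-PM→Watson, Wed-AM→Greco, Wed-PM→Greco, Thu-AM→Rossi, Thu-PM→Watson, Fri-AM→Greco, Fri-PM→Watson, Sat-AM→Rossi.

3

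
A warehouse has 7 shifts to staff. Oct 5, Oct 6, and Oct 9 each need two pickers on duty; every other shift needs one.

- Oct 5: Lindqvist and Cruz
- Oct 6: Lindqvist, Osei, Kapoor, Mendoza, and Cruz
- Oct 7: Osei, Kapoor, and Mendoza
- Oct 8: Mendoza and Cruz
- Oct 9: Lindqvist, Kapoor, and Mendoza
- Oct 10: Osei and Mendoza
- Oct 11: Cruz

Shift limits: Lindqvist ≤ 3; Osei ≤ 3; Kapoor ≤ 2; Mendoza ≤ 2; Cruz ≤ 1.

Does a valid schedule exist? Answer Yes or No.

Total capacity is 11 and 10 slots are needed, so capacity alone doesn't rule it out.
Shifts {Oct 5, Oct 11} need 3 worker-slots in total, but the pickers available for any of those shifts (Lindqvist and Cruz) can supply at most 2 among them. So no valid schedule exists.

No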